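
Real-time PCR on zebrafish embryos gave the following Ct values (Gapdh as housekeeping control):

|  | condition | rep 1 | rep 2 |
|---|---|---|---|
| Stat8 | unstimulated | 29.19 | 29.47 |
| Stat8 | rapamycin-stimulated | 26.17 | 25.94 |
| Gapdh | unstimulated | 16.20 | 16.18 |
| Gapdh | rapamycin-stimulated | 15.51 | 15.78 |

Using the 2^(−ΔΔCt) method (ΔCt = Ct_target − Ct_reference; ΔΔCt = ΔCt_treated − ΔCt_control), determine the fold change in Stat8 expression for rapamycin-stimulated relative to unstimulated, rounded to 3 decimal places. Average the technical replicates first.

6.635

Mean Ct: Stat8 unstimulated 29.330; Stat8 rapamycin-stimulated 26.055; Gapdh unstimulated 16.190; Gapdh rapamycin-stimulated 15.645
ΔCt(unstimulated) = 29.330 − 16.190 = 13.140
ΔCt(rapamycin-stimulated) = 26.055 − 15.645 = 10.410
ΔΔCt = 10.410 − 13.140 = -2.730
Fold change = 2^(−(-2.730)) = 2^2.730 = 6.6346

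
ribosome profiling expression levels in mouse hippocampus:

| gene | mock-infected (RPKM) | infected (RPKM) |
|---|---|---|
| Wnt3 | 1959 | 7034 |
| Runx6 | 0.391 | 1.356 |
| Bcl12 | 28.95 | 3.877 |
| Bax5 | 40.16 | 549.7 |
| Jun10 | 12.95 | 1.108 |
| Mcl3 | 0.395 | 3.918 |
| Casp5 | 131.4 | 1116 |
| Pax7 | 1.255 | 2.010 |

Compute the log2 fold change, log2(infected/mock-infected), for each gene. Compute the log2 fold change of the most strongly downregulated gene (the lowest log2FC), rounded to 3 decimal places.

log2(7034/1959) = 1.844  (Wnt3)
log2(1.356/0.391) = 1.794  (Runx6)
log2(3.877/28.95) = -2.901  (Bcl12)
log2(549.7/40.16) = 3.775  (Bax5)
log2(1.108/12.95) = -3.547  (Jun10)
log2(3.918/0.395) = 3.310  (Mcl3)
log2(1116/131.4) = 3.086  (Casp5)
log2(2.010/1.255) = 0.680  (Pax7)
Jun10 is most strongly downregulated.

-3.547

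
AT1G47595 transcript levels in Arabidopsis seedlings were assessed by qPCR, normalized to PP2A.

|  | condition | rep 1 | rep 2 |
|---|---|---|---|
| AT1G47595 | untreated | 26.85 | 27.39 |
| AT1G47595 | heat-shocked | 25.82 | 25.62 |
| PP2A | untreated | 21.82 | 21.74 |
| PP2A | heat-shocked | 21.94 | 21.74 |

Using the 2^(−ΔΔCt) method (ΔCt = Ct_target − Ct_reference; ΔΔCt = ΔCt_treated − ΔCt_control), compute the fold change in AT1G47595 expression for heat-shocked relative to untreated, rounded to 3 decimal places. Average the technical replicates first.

Mean Ct: AT1G47595 untreated 27.120; AT1G47595 heat-shocked 25.720; PP2A untreated 21.780; PP2A heat-shocked 21.840
ΔCt(untreated) = 27.120 − 21.780 = 5.340
ΔCt(heat-shocked) = 25.720 − 21.840 = 3.880
ΔΔCt = 3.880 − 5.340 = -1.460
Fold change = 2^(−(-1.460)) = 2^1.460 = 2.7511

2.751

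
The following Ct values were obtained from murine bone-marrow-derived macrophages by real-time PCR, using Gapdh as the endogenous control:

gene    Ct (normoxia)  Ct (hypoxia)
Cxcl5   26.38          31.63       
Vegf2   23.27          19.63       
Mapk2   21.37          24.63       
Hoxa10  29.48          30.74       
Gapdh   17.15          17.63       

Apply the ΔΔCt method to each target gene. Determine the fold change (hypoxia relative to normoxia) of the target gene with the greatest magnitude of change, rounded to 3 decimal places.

Cxcl5: ΔΔCt = (31.63−17.63) − (26.38−17.15) = 14.00 − 9.23 = 4.77; fold change = 2^-4.77 = 0.037
Vegf2: ΔΔCt = (19.63−17.63) − (23.27−17.15) = 2.00 − 6.12 = -4.12; fold change = 2^4.12 = 17.388
Mapk2: ΔΔCt = (24.63−17.63) − (21.37−17.15) = 7.00 − 4.22 = 2.78; fold change = 2^-2.78 = 0.146
Hoxa10: ΔΔCt = (30.74−17.63) − (29.48−17.15) = 13.11 − 12.33 = 0.78; fold change = 2^-0.78 = 0.582
Cxcl5 has the largest |ΔΔCt| = 4.77.

0.037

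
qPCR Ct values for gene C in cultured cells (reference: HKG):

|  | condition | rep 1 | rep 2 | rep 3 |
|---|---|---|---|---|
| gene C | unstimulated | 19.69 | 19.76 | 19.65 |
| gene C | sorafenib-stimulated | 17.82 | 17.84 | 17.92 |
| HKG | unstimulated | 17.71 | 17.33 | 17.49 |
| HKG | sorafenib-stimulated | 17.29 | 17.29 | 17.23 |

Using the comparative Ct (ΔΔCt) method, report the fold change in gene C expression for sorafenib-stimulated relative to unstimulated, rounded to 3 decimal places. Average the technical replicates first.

3.031

Mean Ct: gene C unstimulated 19.700; gene C sorafenib-stimulated 17.860; HKG unstimulated 17.510; HKG sorafenib-stimulated 17.270
ΔCt(unstimulated) = 19.700 − 17.510 = 2.190
ΔCt(sorafenib-stimulated) = 17.860 − 17.270 = 0.590
ΔΔCt = 0.590 − 2.190 = -1.600
Fold change = 2^(−(-1.600)) = 2^1.600 = 3.0314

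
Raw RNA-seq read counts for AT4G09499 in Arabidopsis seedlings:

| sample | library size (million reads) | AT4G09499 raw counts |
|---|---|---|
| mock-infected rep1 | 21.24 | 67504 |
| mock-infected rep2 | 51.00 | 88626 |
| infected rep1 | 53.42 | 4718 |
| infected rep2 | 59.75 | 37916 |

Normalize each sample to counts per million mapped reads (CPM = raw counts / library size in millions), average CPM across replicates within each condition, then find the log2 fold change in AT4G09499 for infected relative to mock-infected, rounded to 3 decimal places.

-2.766

CPM(mock-infected rep1) = 67504 / 21.24 = 3178.1544
CPM(mock-infected rep2) = 88626 / 51.00 = 1737.7647
CPM(infected rep1) = 4718 / 53.42 = 88.3190
CPM(infected rep2) = 37916 / 59.75 = 634.5774
mean CPM(mock-infected) = 2457.9596; mean CPM(infected) = 361.4482
Fold change = 361.4482 / 2457.9596 = 0.14705
log2(0.14705) = -2.7656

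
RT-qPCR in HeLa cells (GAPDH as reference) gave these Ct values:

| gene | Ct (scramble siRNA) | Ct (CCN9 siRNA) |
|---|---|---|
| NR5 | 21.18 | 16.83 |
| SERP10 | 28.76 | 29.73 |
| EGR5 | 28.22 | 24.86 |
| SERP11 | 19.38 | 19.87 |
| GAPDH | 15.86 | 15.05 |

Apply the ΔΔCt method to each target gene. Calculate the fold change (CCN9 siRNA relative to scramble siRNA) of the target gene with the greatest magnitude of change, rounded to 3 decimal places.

NR5: ΔΔCt = (16.83−15.05) − (21.18−15.86) = 1.78 − 5.32 = -3.54; fold change = 2^3.54 = 11.632
SERP10: ΔΔCt = (29.73−15.05) − (28.76−15.86) = 14.68 − 12.90 = 1.78; fold change = 2^-1.78 = 0.291
EGR5: ΔΔCt = (24.86−15.05) − (28.22−15.86) = 9.81 − 12.36 = -2.55; fold change = 2^2.55 = 5.856
SERP11: ΔΔCt = (19.87−15.05) − (19.38−15.86) = 4.82 − 3.52 = 1.30; fold change = 2^-1.30 = 0.406
NR5 has the largest |ΔΔCt| = 3.54.

11.632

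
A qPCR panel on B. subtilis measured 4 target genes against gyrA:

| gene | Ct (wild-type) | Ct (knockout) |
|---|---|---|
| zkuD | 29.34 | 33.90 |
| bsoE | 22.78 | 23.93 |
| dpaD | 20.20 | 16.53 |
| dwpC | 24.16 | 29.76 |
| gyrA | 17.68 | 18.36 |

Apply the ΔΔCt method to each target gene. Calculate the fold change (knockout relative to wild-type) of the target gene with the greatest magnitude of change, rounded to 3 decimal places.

0.033

zkuD: ΔΔCt = (33.90−18.36) − (29.34−17.68) = 15.54 − 11.66 = 3.88; fold change = 2^-3.88 = 0.068
bsoE: ΔΔCt = (23.93−18.36) − (22.78−17.68) = 5.57 − 5.10 = 0.47; fold change = 2^-0.47 = 0.722
dpaD: ΔΔCt = (16.53−18.36) − (20.20−17.68) = -1.83 − 2.52 = -4.35; fold change = 2^4.35 = 20.393
dwpC: ΔΔCt = (29.76−18.36) − (24.16−17.68) = 11.40 − 6.48 = 4.92; fold change = 2^-4.92 = 0.033
dwpC has the largest |ΔΔCt| = 4.92.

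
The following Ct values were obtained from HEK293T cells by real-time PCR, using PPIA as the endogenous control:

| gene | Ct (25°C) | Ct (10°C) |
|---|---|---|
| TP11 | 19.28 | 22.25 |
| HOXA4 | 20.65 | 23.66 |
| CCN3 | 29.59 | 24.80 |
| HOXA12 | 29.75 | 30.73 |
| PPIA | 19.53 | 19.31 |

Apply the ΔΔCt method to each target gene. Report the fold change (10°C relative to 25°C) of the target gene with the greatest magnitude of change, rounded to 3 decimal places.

23.752

TP11: ΔΔCt = (22.25−19.31) − (19.28−19.53) = 2.94 − (-0.25) = 3.19; fold change = 2^-3.19 = 0.110
HOXA4: ΔΔCt = (23.66−19.31) − (20.65−19.53) = 4.35 − 1.12 = 3.23; fold change = 2^-3.23 = 0.107
CCN3: ΔΔCt = (24.80−19.31) − (29.59−19.53) = 5.49 − 10.06 = -4.57; fold change = 2^4.57 = 23.752
HOXA12: ΔΔCt = (30.73−19.31) − (29.75−19.53) = 11.42 − 10.22 = 1.20; fold change = 2^-1.20 = 0.435
CCN3 has the largest |ΔΔCt| = 4.57.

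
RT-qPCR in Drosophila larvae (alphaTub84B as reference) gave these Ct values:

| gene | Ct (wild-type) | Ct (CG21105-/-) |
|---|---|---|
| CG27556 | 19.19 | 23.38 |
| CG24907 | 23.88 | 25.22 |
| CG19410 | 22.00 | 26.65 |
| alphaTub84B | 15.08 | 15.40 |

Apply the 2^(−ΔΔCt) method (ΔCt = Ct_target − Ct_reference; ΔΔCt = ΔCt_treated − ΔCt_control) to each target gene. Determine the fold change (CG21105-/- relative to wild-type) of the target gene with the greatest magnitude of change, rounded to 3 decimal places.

CG27556: ΔΔCt = (23.38−15.40) − (19.19−15.08) = 7.98 − 4.11 = 3.87; fold change = 2^-3.87 = 0.068
CG24907: ΔΔCt = (25.22−15.40) − (23.88−15.08) = 9.82 − 8.80 = 1.02; fold change = 2^-1.02 = 0.493
CG19410: ΔΔCt = (26.65−15.40) − (22.00−15.08) = 11.25 − 6.92 = 4.33; fold change = 2^-4.33 = 0.050
CG19410 has the largest |ΔΔCt| = 4.33.

0.050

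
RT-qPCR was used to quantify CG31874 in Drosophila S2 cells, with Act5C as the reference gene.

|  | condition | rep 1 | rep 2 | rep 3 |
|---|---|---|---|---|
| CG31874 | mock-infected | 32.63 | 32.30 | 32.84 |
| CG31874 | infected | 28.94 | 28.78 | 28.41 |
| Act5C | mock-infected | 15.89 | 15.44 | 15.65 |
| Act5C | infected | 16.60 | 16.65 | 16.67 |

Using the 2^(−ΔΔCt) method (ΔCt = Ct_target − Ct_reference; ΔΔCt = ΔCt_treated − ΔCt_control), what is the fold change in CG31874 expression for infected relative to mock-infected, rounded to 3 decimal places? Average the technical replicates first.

Mean Ct: CG31874 mock-infected 32.590; CG31874 infected 28.710; Act5C mock-infected 15.660; Act5C infected 16.640
ΔCt(mock-infected) = 32.590 − 15.660 = 16.930
ΔCt(infected) = 28.710 − 16.640 = 12.070
ΔΔCt = 12.070 − 16.930 = -4.860
Fold change = 2^(−(-4.860)) = 2^4.860 = 29.0406

29.041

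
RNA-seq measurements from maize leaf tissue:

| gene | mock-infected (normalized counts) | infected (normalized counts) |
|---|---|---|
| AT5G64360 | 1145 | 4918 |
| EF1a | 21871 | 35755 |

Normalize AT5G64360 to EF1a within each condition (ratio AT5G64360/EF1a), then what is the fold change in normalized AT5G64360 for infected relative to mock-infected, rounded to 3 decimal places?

2.627

AT5G64360/EF1a (mock-infected) = 1145 / 21871 = 0.052352
AT5G64360/EF1a (infected) = 4918 / 35755 = 0.13755
Fold change = 0.13755 / 0.052352 = 2.6273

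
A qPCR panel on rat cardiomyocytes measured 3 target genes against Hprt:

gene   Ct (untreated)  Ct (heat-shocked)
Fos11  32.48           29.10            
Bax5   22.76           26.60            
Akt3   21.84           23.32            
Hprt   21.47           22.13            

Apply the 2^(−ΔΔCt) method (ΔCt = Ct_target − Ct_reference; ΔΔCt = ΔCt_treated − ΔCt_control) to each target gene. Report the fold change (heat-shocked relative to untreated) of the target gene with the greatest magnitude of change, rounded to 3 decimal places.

Fos11: ΔΔCt = (29.10−22.13) − (32.48−21.47) = 6.97 − 11.01 = -4.04; fold change = 2^4.04 = 16.450
Bax5: ΔΔCt = (26.60−22.13) − (22.76−21.47) = 4.47 − 1.29 = 3.18; fold change = 2^-3.18 = 0.110
Akt3: ΔΔCt = (23.32−22.13) − (21.84−21.47) = 1.19 − 0.37 = 0.82; fold change = 2^-0.82 = 0.566
Fos11 has the largest |ΔΔCt| = 4.04.

16.450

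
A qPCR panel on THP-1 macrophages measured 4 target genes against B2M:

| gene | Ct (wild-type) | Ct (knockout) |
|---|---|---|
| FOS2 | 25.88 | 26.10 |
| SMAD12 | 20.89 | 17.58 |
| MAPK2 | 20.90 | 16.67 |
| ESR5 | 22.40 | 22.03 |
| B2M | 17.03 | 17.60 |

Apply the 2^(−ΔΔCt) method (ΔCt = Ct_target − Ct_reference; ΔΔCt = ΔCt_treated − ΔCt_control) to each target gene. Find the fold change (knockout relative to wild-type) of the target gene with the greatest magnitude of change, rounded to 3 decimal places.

27.858

FOS2: ΔΔCt = (26.10−17.60) − (25.88−17.03) = 8.50 − 8.85 = -0.35; fold change = 2^0.35 = 1.275
SMAD12: ΔΔCt = (17.58−17.60) − (20.89−17.03) = -0.02 − 3.86 = -3.88; fold change = 2^3.88 = 14.723
MAPK2: ΔΔCt = (16.67−17.60) − (20.90−17.03) = -0.93 − 3.87 = -4.80; fold change = 2^4.80 = 27.858
ESR5: ΔΔCt = (22.03−17.60) − (22.40−17.03) = 4.43 − 5.37 = -0.94; fold change = 2^0.94 = 1.919
MAPK2 has the largest |ΔΔCt| = 4.80.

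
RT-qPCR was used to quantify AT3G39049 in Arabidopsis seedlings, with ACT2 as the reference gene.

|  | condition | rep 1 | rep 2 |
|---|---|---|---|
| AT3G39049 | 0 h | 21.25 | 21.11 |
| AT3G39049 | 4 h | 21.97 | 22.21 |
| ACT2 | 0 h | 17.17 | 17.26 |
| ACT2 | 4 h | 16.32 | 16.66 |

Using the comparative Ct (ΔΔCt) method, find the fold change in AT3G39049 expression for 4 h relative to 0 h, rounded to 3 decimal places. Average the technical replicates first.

0.322

Mean Ct: AT3G39049 0 h 21.180; AT3G39049 4 h 22.090; ACT2 0 h 17.215; ACT2 4 h 16.490
ΔCt(0 h) = 21.180 − 17.215 = 3.965
ΔCt(4 h) = 22.090 − 16.490 = 5.600
ΔΔCt = 5.600 − 3.965 = 1.635
Fold change = 2^(−1.635) = 0.3220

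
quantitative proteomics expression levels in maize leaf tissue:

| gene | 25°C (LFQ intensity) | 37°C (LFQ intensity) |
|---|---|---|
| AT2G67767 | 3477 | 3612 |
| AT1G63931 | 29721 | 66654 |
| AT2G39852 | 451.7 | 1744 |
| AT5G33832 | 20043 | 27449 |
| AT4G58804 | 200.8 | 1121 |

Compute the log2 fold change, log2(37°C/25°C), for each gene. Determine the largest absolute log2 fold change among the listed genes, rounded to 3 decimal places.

2.481

log2(3612/3477) = 0.055  (AT2G67767)
log2(66654/29721) = 1.165  (AT1G63931)
log2(1744/451.7) = 1.949  (AT2G39852)
log2(27449/20043) = 0.454  (AT5G33832)
log2(1121/200.8) = 2.481  (AT4G58804)
The largest magnitude belongs to AT4G58804.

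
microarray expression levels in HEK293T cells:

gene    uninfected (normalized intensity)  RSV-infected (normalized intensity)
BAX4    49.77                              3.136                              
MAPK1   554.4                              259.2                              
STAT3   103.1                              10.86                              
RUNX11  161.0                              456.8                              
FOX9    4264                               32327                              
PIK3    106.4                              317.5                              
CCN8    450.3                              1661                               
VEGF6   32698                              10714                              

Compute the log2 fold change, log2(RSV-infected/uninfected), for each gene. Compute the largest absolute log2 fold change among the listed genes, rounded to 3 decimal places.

log2(3.136/49.77) = -3.988  (BAX4)
log2(259.2/554.4) = -1.097  (MAPK1)
log2(10.86/103.1) = -3.247  (STAT3)
log2(456.8/161.0) = 1.505  (RUNX11)
log2(32327/4264) = 2.922  (FOX9)
log2(317.5/106.4) = 1.577  (PIK3)
log2(1661/450.3) = 1.883  (CCN8)
log2(10714/32698) = -1.610  (VEGF6)
The largest magnitude belongs to BAX4.

3.988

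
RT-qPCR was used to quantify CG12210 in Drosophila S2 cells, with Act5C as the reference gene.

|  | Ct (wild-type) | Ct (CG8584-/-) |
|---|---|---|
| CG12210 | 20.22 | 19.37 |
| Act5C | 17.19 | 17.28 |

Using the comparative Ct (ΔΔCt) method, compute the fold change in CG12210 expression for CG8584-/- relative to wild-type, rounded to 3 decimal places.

ΔCt(wild-type) = 20.220 − 17.190 = 3.030
ΔCt(CG8584-/-) = 19.370 − 17.280 = 2.090
ΔΔCt = 2.090 − 3.030 = -0.940
Fold change = 2^(−(-0.940)) = 2^0.940 = 1.9185

1.919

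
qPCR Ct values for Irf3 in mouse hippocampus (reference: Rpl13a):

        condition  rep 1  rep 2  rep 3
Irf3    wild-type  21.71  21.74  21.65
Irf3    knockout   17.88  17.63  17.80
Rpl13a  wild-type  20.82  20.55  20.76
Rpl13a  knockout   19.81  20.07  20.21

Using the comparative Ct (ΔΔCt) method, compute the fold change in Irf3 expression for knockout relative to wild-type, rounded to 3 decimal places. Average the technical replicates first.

9.514

Mean Ct: Irf3 wild-type 21.700; Irf3 knockout 17.770; Rpl13a wild-type 20.710; Rpl13a knockout 20.030
ΔCt(wild-type) = 21.700 − 20.710 = 0.990
ΔCt(knockout) = 17.770 − 20.030 = -2.260
ΔΔCt = -2.260 − 0.990 = -3.250
Fold change = 2^(−(-3.250)) = 2^3.250 = 9.5137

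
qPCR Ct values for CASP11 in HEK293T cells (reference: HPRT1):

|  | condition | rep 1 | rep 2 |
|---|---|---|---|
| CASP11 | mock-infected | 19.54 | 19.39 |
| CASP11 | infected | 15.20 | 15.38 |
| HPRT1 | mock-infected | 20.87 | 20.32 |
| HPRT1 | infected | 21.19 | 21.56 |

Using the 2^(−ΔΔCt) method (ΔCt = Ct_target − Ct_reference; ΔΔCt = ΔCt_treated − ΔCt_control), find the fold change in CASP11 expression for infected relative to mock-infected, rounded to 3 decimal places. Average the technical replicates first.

31.017

Mean Ct: CASP11 mock-infected 19.465; CASP11 infected 15.290; HPRT1 mock-infected 20.595; HPRT1 infected 21.375
ΔCt(mock-infected) = 19.465 − 20.595 = -1.130
ΔCt(infected) = 15.290 − 21.375 = -6.085
ΔΔCt = -6.085 − (-1.130) = -4.955
Fold change = 2^(−(-4.955)) = 2^4.955 = 31.0173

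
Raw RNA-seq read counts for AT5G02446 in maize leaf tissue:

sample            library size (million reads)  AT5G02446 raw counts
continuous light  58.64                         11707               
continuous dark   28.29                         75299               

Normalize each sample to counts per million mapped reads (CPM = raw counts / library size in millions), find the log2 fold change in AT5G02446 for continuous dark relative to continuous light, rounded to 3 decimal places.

3.737

CPM(continuous light) = 11707 / 58.64 = 199.6419
CPM(continuous dark) = 75299 / 28.29 = 2661.6826
Fold change = 2661.6826 / 199.6419 = 13.33229
log2(13.33229) = 3.7369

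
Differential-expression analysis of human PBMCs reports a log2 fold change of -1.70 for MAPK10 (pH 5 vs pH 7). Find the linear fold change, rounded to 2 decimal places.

0.31

Fold change = 2^(-1.70) = 0.308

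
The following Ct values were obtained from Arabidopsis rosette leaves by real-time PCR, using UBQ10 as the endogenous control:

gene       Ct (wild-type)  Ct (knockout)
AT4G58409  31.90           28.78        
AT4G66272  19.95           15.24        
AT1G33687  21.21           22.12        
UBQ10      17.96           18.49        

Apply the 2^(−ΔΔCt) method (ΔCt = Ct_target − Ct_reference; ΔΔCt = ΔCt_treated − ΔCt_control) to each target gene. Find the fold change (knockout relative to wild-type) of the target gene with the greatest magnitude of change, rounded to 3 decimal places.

37.792

AT4G58409: ΔΔCt = (28.78−18.49) − (31.90−17.96) = 10.29 − 13.94 = -3.65; fold change = 2^3.65 = 12.553
AT4G66272: ΔΔCt = (15.24−18.49) − (19.95−17.96) = -3.25 − 1.99 = -5.24; fold change = 2^5.24 = 37.792
AT1G33687: ΔΔCt = (22.12−18.49) − (21.21−17.96) = 3.63 − 3.25 = 0.38; fold change = 2^-0.38 = 0.768
AT4G66272 has the largest |ΔΔCt| = 5.24.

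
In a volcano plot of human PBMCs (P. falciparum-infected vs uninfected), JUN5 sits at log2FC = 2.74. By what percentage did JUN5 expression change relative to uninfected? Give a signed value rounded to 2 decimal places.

Fold change = 2^(2.74) = 6.6807
Percent change = (FC − 1) × 100% = (6.6807 − 1) × 100 = 568.07%

568.07%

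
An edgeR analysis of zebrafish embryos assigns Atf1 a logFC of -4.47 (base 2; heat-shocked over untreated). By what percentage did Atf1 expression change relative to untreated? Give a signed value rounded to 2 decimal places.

Fold change = 2^(-4.47) = 0.0451
Percent change = (FC − 1) × 100% = (0.0451 − 1) × 100 = -95.49%

-95.49%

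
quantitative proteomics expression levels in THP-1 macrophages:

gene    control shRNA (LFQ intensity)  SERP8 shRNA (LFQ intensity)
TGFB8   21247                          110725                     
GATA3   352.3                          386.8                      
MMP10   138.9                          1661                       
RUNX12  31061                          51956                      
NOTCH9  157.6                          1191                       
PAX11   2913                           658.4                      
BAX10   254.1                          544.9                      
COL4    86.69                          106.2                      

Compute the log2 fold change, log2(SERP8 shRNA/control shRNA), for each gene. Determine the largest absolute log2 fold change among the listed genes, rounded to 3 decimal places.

3.580

log2(110725/21247) = 2.382  (TGFB8)
log2(386.8/352.3) = 0.135  (GATA3)
log2(1661/138.9) = 3.580  (MMP10)
log2(51956/31061) = 0.742  (RUNX12)
log2(1191/157.6) = 2.918  (NOTCH9)
log2(658.4/2913) = -2.145  (PAX11)
log2(544.9/254.1) = 1.101  (BAX10)
log2(106.2/86.69) = 0.293  (COL4)
The largest magnitude belongs to MMP10.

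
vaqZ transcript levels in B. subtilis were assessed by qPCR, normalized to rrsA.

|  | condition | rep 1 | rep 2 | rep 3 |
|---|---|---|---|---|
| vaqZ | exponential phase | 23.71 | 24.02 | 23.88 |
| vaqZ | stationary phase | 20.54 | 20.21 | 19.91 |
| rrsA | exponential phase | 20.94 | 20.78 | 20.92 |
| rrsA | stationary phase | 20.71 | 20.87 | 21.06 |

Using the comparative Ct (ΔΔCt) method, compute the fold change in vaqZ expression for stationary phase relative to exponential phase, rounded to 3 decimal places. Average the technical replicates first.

12.553

Mean Ct: vaqZ exponential phase 23.870; vaqZ stationary phase 20.220; rrsA exponential phase 20.880; rrsA stationary phase 20.880
ΔCt(exponential phase) = 23.870 − 20.880 = 2.990
ΔCt(stationary phase) = 20.220 − 20.880 = -0.660
ΔΔCt = -0.660 − 2.990 = -3.650
Fold change = 2^(−(-3.650)) = 2^3.650 = 12.5533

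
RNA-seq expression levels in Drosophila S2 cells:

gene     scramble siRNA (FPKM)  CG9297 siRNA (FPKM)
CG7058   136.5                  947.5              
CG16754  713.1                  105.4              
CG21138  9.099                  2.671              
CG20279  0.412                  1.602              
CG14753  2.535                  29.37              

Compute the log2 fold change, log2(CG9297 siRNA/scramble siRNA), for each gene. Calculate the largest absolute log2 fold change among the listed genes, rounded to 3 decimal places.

3.534

log2(947.5/136.5) = 2.795  (CG7058)
log2(105.4/713.1) = -2.758  (CG16754)
log2(2.671/9.099) = -1.768  (CG21138)
log2(1.602/0.412) = 1.959  (CG20279)
log2(29.37/2.535) = 3.534  (CG14753)
The largest magnitude belongs to CG14753.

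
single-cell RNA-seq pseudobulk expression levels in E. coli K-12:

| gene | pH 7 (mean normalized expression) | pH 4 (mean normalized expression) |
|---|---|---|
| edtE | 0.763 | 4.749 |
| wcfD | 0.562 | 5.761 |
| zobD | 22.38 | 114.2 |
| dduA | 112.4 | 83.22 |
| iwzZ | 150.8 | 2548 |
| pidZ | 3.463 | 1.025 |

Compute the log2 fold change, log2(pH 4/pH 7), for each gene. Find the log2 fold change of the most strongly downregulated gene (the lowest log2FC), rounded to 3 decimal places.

log2(4.749/0.763) = 2.638  (edtE)
log2(5.761/0.562) = 3.358  (wcfD)
log2(114.2/22.38) = 2.351  (zobD)
log2(83.22/112.4) = -0.434  (dduA)
log2(2548/150.8) = 4.079  (iwzZ)
log2(1.025/3.463) = -1.756  (pidZ)
pidZ is most strongly downregulated.

-1.756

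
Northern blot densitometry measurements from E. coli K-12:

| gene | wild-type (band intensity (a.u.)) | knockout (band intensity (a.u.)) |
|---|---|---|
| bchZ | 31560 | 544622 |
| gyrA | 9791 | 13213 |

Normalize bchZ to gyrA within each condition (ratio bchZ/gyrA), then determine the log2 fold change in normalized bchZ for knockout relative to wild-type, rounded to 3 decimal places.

bchZ/gyrA (wild-type) = 31560 / 9791 = 3.2234
bchZ/gyrA (knockout) = 544622 / 13213 = 41.219
Fold change = 41.219 / 3.2234 = 12.7874
log2(12.7874) = 3.6767

3.677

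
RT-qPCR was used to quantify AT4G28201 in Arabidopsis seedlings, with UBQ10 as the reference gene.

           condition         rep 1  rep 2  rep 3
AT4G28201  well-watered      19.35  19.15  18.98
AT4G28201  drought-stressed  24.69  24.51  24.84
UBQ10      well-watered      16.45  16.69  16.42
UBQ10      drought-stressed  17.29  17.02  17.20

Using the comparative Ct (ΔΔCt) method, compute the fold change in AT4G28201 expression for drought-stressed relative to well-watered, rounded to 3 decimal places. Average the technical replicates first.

0.034

Mean Ct: AT4G28201 well-watered 19.160; AT4G28201 drought-stressed 24.680; UBQ10 well-watered 16.520; UBQ10 drought-stressed 17.170
ΔCt(well-watered) = 19.160 − 16.520 = 2.640
ΔCt(drought-stressed) = 24.680 − 17.170 = 7.510
ΔΔCt = 7.510 − 2.640 = 4.870
Fold change = 2^(−4.870) = 0.0342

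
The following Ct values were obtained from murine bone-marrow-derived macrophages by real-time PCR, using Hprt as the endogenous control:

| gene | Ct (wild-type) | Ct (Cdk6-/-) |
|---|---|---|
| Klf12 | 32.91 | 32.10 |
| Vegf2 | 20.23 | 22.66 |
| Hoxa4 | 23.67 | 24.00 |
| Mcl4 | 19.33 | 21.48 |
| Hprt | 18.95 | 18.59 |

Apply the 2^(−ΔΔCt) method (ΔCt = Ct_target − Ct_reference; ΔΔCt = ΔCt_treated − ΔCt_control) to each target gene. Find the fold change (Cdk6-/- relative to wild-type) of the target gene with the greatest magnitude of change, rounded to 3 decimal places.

Klf12: ΔΔCt = (32.10−18.59) − (32.91−18.95) = 13.51 − 13.96 = -0.45; fold change = 2^0.45 = 1.366
Vegf2: ΔΔCt = (22.66−18.59) − (20.23−18.95) = 4.07 − 1.28 = 2.79; fold change = 2^-2.79 = 0.145
Hoxa4: ΔΔCt = (24.00−18.59) − (23.67−18.95) = 5.41 − 4.72 = 0.69; fold change = 2^-0.69 = 0.620
Mcl4: ΔΔCt = (21.48−18.59) − (19.33−18.95) = 2.89 − 0.38 = 2.51; fold change = 2^-2.51 = 0.176
Vegf2 has the largest |ΔΔCt| = 2.79.

0.145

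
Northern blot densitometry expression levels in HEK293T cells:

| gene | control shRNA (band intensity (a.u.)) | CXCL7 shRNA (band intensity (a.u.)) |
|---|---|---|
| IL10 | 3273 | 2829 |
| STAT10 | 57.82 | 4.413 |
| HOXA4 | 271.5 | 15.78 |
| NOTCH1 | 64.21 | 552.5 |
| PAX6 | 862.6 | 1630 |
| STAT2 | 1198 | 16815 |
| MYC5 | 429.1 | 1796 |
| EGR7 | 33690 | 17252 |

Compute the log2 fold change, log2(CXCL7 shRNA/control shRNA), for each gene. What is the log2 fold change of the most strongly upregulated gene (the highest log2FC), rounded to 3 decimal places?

log2(2829/3273) = -0.210  (IL10)
log2(4.413/57.82) = -3.712  (STAT10)
log2(15.78/271.5) = -4.105  (HOXA4)
log2(552.5/64.21) = 3.105  (NOTCH1)
log2(1630/862.6) = 0.918  (PAX6)
log2(16815/1198) = 3.811  (STAT2)
log2(1796/429.1) = 2.065  (MYC5)
log2(17252/33690) = -0.966  (EGR7)
STAT2 is most strongly upregulated.

3.811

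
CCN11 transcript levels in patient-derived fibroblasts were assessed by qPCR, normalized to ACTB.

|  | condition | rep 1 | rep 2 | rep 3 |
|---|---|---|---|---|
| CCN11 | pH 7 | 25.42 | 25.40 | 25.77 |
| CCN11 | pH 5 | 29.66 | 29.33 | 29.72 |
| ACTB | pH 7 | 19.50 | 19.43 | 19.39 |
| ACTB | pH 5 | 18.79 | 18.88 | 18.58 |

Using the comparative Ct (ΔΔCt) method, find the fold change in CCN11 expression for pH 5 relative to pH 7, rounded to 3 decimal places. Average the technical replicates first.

Mean Ct: CCN11 pH 7 25.530; CCN11 pH 5 29.570; ACTB pH 7 19.440; ACTB pH 5 18.750
ΔCt(pH 7) = 25.530 − 19.440 = 6.090
ΔCt(pH 5) = 29.570 − 18.750 = 10.820
ΔΔCt = 10.820 − 6.090 = 4.730
Fold change = 2^(−4.730) = 0.0377

0.038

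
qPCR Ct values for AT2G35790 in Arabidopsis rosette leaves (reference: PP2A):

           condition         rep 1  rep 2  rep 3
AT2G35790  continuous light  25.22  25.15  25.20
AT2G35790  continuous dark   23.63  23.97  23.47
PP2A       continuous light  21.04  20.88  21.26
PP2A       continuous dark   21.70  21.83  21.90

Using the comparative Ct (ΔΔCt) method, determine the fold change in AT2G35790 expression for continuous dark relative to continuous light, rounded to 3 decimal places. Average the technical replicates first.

Mean Ct: AT2G35790 continuous light 25.190; AT2G35790 continuous dark 23.690; PP2A continuous light 21.060; PP2A continuous dark 21.810
ΔCt(continuous light) = 25.190 − 21.060 = 4.130
ΔCt(continuous dark) = 23.690 − 21.810 = 1.880
ΔΔCt = 1.880 − 4.130 = -2.250
Fold change = 2^(−(-2.250)) = 2^2.250 = 4.7568

4.757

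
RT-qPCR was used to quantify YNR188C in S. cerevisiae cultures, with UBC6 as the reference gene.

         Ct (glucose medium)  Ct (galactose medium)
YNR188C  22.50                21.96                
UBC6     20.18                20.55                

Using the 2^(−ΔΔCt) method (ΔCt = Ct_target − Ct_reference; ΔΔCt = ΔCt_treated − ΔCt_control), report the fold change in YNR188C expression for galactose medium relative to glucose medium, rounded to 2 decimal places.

ΔCt(glucose medium) = 22.500 − 20.180 = 2.320
ΔCt(galactose medium) = 21.960 − 20.550 = 1.410
ΔΔCt = 1.410 − 2.320 = -0.910
Fold change = 2^(−(-0.910)) = 2^0.910 = 1.879

1.88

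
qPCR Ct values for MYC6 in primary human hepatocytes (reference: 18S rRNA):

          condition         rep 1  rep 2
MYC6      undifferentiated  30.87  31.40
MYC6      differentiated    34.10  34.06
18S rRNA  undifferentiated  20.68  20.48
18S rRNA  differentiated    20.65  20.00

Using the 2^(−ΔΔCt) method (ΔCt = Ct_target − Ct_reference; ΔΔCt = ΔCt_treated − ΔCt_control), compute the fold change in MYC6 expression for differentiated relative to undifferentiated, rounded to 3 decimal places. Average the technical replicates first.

0.109

Mean Ct: MYC6 undifferentiated 31.135; MYC6 differentiated 34.080; 18S rRNA undifferentiated 20.580; 18S rRNA differentiated 20.325
ΔCt(undifferentiated) = 31.135 − 20.580 = 10.555
ΔCt(differentiated) = 34.080 − 20.325 = 13.755
ΔΔCt = 13.755 − 10.555 = 3.200
Fold change = 2^(−3.200) = 0.1088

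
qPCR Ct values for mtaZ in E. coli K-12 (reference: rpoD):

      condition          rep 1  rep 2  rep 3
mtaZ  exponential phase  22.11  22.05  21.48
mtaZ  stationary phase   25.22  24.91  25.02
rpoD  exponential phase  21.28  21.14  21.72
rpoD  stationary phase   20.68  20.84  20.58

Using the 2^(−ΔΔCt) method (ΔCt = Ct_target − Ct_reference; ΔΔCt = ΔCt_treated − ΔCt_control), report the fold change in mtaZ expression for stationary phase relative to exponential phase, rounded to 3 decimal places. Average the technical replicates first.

0.069

Mean Ct: mtaZ exponential phase 21.880; mtaZ stationary phase 25.050; rpoD exponential phase 21.380; rpoD stationary phase 20.700
ΔCt(exponential phase) = 21.880 − 21.380 = 0.500
ΔCt(stationary phase) = 25.050 − 20.700 = 4.350
ΔΔCt = 4.350 − 0.500 = 3.850
Fold change = 2^(−3.850) = 0.0693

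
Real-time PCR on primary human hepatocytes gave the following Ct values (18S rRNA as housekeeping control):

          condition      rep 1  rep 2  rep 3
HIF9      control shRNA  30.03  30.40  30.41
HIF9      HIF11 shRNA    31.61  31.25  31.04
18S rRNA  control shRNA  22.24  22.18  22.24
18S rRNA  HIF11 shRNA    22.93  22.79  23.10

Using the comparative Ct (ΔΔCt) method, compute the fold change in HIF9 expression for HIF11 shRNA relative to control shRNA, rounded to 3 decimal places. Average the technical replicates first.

0.812

Mean Ct: HIF9 control shRNA 30.280; HIF9 HIF11 shRNA 31.300; 18S rRNA control shRNA 22.220; 18S rRNA HIF11 shRNA 22.940
ΔCt(control shRNA) = 30.280 − 22.220 = 8.060
ΔCt(HIF11 shRNA) = 31.300 − 22.940 = 8.360
ΔΔCt = 8.360 − 8.060 = 0.300
Fold change = 2^(−0.300) = 0.8123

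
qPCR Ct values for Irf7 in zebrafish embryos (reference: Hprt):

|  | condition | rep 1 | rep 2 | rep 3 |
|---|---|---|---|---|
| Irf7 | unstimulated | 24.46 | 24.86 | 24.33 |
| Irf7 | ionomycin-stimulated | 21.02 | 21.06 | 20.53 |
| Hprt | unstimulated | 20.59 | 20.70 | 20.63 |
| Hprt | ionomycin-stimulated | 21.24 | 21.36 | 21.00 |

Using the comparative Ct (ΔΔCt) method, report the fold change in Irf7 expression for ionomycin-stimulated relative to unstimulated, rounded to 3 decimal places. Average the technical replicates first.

18.896

Mean Ct: Irf7 unstimulated 24.550; Irf7 ionomycin-stimulated 20.870; Hprt unstimulated 20.640; Hprt ionomycin-stimulated 21.200
ΔCt(unstimulated) = 24.550 − 20.640 = 3.910
ΔCt(ionomycin-stimulated) = 20.870 − 21.200 = -0.330
ΔΔCt = -0.330 − 3.910 = -4.240
Fold change = 2^(−(-4.240)) = 2^4.240 = 18.8959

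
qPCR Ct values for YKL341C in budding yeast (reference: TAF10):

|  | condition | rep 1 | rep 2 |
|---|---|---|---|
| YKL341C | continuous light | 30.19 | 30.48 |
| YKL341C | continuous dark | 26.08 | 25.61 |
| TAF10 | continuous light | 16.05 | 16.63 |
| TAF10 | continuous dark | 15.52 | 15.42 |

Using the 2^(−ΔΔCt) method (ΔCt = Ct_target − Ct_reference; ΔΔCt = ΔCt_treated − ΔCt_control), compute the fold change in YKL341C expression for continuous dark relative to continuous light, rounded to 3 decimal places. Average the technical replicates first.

12.295

Mean Ct: YKL341C continuous light 30.335; YKL341C continuous dark 25.845; TAF10 continuous light 16.340; TAF10 continuous dark 15.470
ΔCt(continuous light) = 30.335 − 16.340 = 13.995
ΔCt(continuous dark) = 25.845 − 15.470 = 10.375
ΔΔCt = 10.375 − 13.995 = -3.620
Fold change = 2^(−(-3.620)) = 2^3.620 = 12.2950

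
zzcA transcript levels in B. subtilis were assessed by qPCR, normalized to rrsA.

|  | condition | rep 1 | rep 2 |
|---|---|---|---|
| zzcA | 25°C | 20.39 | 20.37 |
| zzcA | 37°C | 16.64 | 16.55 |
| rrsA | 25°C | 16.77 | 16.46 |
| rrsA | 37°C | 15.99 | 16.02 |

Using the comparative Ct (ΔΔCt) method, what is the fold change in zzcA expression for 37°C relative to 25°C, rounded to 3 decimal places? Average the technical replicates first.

Mean Ct: zzcA 25°C 20.380; zzcA 37°C 16.595; rrsA 25°C 16.615; rrsA 37°C 16.005
ΔCt(25°C) = 20.380 − 16.615 = 3.765
ΔCt(37°C) = 16.595 − 16.005 = 0.590
ΔΔCt = 0.590 − 3.765 = -3.175
Fold change = 2^(−(-3.175)) = 2^3.175 = 9.0317

9.032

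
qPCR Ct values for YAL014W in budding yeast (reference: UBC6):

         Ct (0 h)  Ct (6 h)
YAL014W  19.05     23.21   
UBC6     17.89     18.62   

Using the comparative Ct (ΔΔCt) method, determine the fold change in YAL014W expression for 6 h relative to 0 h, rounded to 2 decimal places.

ΔCt(0 h) = 19.050 − 17.890 = 1.160
ΔCt(6 h) = 23.210 − 18.620 = 4.590
ΔΔCt = 4.590 − 1.160 = 3.430
Fold change = 2^(−3.430) = 0.093

0.09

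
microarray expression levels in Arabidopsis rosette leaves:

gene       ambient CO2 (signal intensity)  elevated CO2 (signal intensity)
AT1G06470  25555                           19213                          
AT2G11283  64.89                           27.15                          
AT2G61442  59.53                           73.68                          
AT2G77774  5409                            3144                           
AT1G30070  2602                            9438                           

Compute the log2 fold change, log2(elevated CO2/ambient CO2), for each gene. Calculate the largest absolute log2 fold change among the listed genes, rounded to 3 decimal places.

log2(19213/25555) = -0.412  (AT1G06470)
log2(27.15/64.89) = -1.257  (AT2G11283)
log2(73.68/59.53) = 0.308  (AT2G61442)
log2(3144/5409) = -0.783  (AT2G77774)
log2(9438/2602) = 1.859  (AT1G30070)
The largest magnitude belongs to AT1G30070.

1.859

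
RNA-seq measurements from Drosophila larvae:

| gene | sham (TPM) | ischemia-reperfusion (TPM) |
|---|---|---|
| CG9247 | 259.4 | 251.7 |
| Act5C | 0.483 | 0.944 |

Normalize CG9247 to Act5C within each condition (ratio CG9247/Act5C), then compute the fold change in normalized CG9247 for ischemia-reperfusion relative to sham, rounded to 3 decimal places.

CG9247/Act5C (sham) = 259.4 / 0.483 = 537.06
CG9247/Act5C (ischemia-reperfusion) = 251.7 / 0.944 = 266.63
Fold change = 266.63 / 537.06 = 0.4965

0.496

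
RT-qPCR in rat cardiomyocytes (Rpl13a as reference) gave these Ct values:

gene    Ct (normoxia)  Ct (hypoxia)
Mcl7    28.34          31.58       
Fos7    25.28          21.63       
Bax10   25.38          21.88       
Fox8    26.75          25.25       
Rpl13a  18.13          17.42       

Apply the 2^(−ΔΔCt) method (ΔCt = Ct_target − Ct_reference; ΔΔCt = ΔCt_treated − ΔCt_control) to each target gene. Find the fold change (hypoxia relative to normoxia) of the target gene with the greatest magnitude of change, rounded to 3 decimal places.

Mcl7: ΔΔCt = (31.58−17.42) − (28.34−18.13) = 14.16 − 10.21 = 3.95; fold change = 2^-3.95 = 0.065
Fos7: ΔΔCt = (21.63−17.42) − (25.28−18.13) = 4.21 − 7.15 = -2.94; fold change = 2^2.94 = 7.674
Bax10: ΔΔCt = (21.88−17.42) − (25.38−18.13) = 4.46 − 7.25 = -2.79; fold change = 2^2.79 = 6.916
Fox8: ΔΔCt = (25.25−17.42) − (26.75−18.13) = 7.83 − 8.62 = -0.79; fold change = 2^0.79 = 1.729
Mcl7 has the largest |ΔΔCt| = 3.95.

0.065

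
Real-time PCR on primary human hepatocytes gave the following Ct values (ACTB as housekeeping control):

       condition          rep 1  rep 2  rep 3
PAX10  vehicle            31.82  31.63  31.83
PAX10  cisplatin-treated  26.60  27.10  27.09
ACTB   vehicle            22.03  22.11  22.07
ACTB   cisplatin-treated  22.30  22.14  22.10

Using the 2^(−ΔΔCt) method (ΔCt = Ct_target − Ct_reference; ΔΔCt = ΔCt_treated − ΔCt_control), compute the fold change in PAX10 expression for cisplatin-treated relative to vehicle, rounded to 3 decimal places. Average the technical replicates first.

30.696

Mean Ct: PAX10 vehicle 31.760; PAX10 cisplatin-treated 26.930; ACTB vehicle 22.070; ACTB cisplatin-treated 22.180
ΔCt(vehicle) = 31.760 − 22.070 = 9.690
ΔCt(cisplatin-treated) = 26.930 − 22.180 = 4.750
ΔΔCt = 4.750 − 9.690 = -4.940
Fold change = 2^(−(-4.940)) = 2^4.940 = 30.6965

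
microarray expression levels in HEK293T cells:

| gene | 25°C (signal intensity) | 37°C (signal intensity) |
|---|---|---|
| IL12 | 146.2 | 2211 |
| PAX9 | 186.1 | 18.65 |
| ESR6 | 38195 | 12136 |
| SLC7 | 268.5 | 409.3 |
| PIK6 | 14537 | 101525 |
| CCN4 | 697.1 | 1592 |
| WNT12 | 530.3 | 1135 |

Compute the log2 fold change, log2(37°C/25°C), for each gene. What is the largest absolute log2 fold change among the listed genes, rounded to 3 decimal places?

3.919

log2(2211/146.2) = 3.919  (IL12)
log2(18.65/186.1) = -3.319  (PAX9)
log2(12136/38195) = -1.654  (ESR6)
log2(409.3/268.5) = 0.608  (SLC7)
log2(101525/14537) = 2.804  (PIK6)
log2(1592/697.1) = 1.191  (CCN4)
log2(1135/530.3) = 1.098  (WNT12)
The largest magnitude belongs to IL12.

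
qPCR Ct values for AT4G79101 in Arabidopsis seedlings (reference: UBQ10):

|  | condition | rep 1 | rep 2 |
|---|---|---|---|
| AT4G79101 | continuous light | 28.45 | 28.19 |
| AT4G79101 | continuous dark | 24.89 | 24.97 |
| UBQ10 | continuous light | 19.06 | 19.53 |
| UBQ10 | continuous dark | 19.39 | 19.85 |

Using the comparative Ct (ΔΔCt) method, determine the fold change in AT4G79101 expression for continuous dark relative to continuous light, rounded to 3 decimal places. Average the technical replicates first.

Mean Ct: AT4G79101 continuous light 28.320; AT4G79101 continuous dark 24.930; UBQ10 continuous light 19.295; UBQ10 continuous dark 19.620
ΔCt(continuous light) = 28.320 − 19.295 = 9.025
ΔCt(continuous dark) = 24.930 − 19.620 = 5.310
ΔΔCt = 5.310 − 9.025 = -3.715
Fold change = 2^(−(-3.715)) = 2^3.715 = 13.1319

13.132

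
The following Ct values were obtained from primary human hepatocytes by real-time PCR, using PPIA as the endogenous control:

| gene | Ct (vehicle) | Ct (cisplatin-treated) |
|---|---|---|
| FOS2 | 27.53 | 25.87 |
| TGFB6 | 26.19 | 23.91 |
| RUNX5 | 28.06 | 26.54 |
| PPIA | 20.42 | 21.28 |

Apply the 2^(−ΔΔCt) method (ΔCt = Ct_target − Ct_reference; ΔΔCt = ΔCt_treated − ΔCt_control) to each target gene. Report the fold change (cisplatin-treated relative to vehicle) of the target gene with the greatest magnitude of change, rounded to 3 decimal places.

FOS2: ΔΔCt = (25.87−21.28) − (27.53−20.42) = 4.59 − 7.11 = -2.52; fold change = 2^2.52 = 5.736
TGFB6: ΔΔCt = (23.91−21.28) − (26.19−20.42) = 2.63 − 5.77 = -3.14; fold change = 2^3.14 = 8.815
RUNX5: ΔΔCt = (26.54−21.28) − (28.06−20.42) = 5.26 − 7.64 = -2.38; fold change = 2^2.38 = 5.205
TGFB6 has the largest |ΔΔCt| = 3.14.

8.815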